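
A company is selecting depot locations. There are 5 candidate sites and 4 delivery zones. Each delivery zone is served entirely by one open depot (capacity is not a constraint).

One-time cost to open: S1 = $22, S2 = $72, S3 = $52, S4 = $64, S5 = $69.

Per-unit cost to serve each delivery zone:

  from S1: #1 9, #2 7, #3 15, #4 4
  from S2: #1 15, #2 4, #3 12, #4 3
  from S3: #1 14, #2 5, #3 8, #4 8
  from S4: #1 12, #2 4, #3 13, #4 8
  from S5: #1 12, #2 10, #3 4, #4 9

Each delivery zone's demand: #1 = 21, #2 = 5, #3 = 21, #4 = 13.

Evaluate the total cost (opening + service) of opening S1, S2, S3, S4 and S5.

Each delivery zone is assigned to its cheapest site among the open ones.
{S1, S2, S3, S4, S5}: #1→S1 9·21=189, #2→S2 4·5=20, #3→S5 4·21=84, #4→S2 3·13=39. Service 332; fixed 279; total 611.

Total cost: 611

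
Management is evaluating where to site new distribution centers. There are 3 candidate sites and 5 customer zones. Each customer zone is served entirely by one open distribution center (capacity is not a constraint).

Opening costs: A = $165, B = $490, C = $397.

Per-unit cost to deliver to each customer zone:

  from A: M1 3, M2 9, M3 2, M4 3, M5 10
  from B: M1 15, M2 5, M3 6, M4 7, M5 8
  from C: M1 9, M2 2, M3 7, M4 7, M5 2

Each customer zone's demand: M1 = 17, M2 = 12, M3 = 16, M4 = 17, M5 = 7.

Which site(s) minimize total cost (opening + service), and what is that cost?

Open A only; minimum total cost 477.

For any fixed open set, each customer zone goes to its cheapest open site; total = fixed + service.
{A}: M1→A 3·17=51, M2→A 9·12=108, M3→A 2·16=32, M4→A 3·17=51, M5→A 10·7=70. Service 312; fixed 165; total 477.
{A, C}: service 172 + fixed 562 = 734
{C}: M1→C 9·17=153, M2→C 2·12=24, M3→C 7·16=112, M4→C 7·17=119, M5→C 2·7=14. Service 422; fixed 397; total 819.
{A, B, C}: service 172 + fixed 1052 = 1224
No other subset beats 477.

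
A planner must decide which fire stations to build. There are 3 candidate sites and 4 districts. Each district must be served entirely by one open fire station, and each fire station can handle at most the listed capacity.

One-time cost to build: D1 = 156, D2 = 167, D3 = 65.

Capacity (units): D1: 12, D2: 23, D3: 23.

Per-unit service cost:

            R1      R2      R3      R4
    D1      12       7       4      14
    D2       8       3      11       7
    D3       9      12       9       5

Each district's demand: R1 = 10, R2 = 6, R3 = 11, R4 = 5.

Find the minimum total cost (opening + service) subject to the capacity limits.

Minimum total cost: 452

Open {D1, D3}: R1→D3 9·10=90, R2→D3 12·6=72, R3→D1 4·11=44, R4→D3 5·5=25.
Loads: D1 carries 11/12, D3 carries 21/23. Service 231; fixed 221; total 452.
Next best feasible plan costs 454.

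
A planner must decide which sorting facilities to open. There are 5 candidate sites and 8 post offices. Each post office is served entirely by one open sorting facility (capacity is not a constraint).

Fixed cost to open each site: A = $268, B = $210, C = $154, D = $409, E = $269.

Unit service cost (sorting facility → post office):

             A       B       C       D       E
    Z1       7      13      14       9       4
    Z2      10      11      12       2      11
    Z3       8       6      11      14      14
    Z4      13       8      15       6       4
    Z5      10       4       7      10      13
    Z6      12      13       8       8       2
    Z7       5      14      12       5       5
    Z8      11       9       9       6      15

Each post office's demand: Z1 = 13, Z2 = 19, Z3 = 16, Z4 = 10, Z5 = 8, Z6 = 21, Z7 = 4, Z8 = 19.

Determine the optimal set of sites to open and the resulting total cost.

Open B and E; minimum total cost 1141.

For any fixed open set, each post office goes to its cheapest open site; total = fixed + service.
{B, E}: Z1→E 4·13=52, Z2→B 11·19=209, Z3→B 6·16=96, Z4→E 4·10=40, Z5→B 4·8=32, Z6→E 2·21=42, Z7→E 5·4=20, Z8→B 9·19=171. Service 662; fixed 479; total 1141.
{C, E}: Z1→E 4·13=52, Z2→E 11·19=209, Z3→C 11·16=176, Z4→E 4·10=40, Z5→C 7·8=56, Z6→E 2·21=42, Z7→E 5·4=20, Z8→C 9·19=171. Service 766; fixed 423; total 1189.
{D}: service 821 + fixed 409 = 1230
{A, B, C, D, E}: Z1→E 4·13=52, Z2→D 2·19=38, Z3→B 6·16=96, Z4→E 4·10=40, Z5→B 4·8=32, Z6→E 2·21=42, Z7→A 5·4=20, Z8→D 6·19=114. Service 434; fixed 1310; total 1744.
No other subset beats 1141.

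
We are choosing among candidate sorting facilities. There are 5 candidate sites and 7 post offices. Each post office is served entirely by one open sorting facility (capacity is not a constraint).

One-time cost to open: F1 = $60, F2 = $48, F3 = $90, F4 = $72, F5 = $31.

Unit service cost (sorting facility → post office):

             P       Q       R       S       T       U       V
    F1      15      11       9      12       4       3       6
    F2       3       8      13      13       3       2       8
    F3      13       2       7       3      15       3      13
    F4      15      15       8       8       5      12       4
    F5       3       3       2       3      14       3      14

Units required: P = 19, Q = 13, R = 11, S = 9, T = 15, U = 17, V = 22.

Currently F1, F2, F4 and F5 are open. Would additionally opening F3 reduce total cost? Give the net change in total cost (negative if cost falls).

No — net change +77 (cost rises by 77).

Current service cost with {F1, F2, F4, F5}: 312.
Adding F3: each post office re-picks its cheapest; new service cost 299, saving 13.
Extra fixed cost: 90. Net change = 90 − 13 = 77.
(Totals: 523 → 600.)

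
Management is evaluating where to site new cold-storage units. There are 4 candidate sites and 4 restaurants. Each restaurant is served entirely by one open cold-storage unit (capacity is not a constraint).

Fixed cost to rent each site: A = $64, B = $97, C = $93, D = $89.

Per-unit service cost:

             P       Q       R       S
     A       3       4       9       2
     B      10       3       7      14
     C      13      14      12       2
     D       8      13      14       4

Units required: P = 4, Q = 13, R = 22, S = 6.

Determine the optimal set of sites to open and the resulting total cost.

For any fixed open set, each restaurant goes to its cheapest open site; total = fixed + service.
{A}: P→A 3·4=12, Q→A 4·13=52, R→A 9·22=198, S→A 2·6=12. Service 274; fixed 64; total 338.
{A, B}: P→A 3·4=12, Q→B 3·13=39, R→B 7·22=154, S→A 2·6=12. Service 217; fixed 161; total 378.
{B}: P→B 10·4=40, Q→B 3·13=39, R→B 7·22=154, S→B 14·6=84. Service 317; fixed 97; total 414.
{A, B, C, D}: P→A 3·4=12, Q→B 3·13=39, R→B 7·22=154, S→A 2·6=12. Service 217; fixed 343; total 560.
No other subset beats 338.

Open A only; minimum total cost 338.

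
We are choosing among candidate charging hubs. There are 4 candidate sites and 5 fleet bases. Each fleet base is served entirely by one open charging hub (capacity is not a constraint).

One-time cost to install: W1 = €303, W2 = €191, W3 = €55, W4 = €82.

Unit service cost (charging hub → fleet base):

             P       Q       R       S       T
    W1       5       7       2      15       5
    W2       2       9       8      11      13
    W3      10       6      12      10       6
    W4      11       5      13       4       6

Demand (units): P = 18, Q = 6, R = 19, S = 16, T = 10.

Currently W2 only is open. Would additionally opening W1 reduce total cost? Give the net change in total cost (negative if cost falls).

Current service cost with {W2}: 548.
Adding W1: each fleet base re-picks its cheapest; new service cost 342, saving 206.
Extra fixed cost: 303. Net change = 303 − 206 = 97.
(Totals: 739 → 836.)

No — net change +97 (cost rises by 97).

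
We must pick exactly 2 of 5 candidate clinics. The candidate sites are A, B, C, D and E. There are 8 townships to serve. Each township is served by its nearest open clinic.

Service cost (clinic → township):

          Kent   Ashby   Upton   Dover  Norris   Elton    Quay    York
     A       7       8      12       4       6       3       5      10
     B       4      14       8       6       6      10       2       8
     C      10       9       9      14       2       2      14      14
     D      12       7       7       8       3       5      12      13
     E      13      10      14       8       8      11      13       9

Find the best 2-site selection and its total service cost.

Choose B and C; total service cost 41.

With exactly 2 open, each township uses its cheapest among the chosen.
{B, C}: Kent→B 4, Ashby→C 9, Upton→B 8, Dover→B 6, Norris→C 2, Elton→C 2, Quay→B 2, York→B 8. Service cost 41.
{B, D}: service cost 42
{A, B}: service cost 43
Among all 10 size-2 choices, {B, C} is lowest.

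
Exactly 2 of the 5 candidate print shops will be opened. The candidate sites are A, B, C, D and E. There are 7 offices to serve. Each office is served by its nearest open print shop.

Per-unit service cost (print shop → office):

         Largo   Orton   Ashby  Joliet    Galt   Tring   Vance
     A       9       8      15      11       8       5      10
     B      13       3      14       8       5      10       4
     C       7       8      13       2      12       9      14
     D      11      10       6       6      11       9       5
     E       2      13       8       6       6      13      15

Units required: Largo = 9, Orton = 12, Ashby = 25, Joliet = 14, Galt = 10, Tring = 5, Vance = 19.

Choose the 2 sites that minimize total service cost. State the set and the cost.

Choose B and E; total service cost 514.

With exactly 2 open, each office uses its cheapest among the chosen.
{B, E}: Largo→E 2·9=18, Orton→B 3·12=36, Ashby→E 8·25=200, Joliet→E 6·14=84, Galt→B 5·10=50, Tring→B 10·5=50, Vance→B 4·19=76. Service cost 514.
{B, D}: service cost 540
{D, E}: service cost 572
Among all 10 size-2 choices, {B, E} is lowest.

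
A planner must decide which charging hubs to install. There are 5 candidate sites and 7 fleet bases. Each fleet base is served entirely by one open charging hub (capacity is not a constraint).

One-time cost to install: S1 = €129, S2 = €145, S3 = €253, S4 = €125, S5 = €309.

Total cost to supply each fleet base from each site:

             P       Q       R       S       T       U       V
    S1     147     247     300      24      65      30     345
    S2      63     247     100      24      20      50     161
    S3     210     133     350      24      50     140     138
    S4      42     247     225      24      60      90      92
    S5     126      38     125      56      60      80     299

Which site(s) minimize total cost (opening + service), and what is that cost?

Open S2 only; minimum total cost 810.

For any fixed open set, each fleet base goes to its cheapest open site; total = fixed + service.
{S2}: P→S2 63, Q→S2 247, R→S2 100, S→S2 24, T→S2 20, U→S2 50, V→S2 161. Service 665; fixed 145; total 810.
{S2, S4}: service 575 + fixed 270 = 845
{S4, S5}: service 461 + fixed 434 = 895
{S1, S2, S3, S4, S5}: P→S4 42, Q→S5 38, R→S2 100, S→S1 24, T→S2 20, U→S1 30, V→S4 92. Service 346; fixed 961; total 1307.
No other subset beats 810.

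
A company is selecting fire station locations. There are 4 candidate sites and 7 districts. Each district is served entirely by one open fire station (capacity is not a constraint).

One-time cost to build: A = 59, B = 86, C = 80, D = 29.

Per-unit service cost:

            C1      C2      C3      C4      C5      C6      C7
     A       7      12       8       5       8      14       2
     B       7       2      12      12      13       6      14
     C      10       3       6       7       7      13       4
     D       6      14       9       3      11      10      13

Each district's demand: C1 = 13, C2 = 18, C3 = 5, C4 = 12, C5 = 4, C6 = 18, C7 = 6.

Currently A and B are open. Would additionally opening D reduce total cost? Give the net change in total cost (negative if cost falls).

Yes — net change −8 (cost falls by 8).

Current service cost with {A, B}: 379.
Adding D: each district re-picks its cheapest; new service cost 342, saving 37.
Extra fixed cost: 29. Net change = 29 − 37 = -8.
(Totals: 524 → 516.)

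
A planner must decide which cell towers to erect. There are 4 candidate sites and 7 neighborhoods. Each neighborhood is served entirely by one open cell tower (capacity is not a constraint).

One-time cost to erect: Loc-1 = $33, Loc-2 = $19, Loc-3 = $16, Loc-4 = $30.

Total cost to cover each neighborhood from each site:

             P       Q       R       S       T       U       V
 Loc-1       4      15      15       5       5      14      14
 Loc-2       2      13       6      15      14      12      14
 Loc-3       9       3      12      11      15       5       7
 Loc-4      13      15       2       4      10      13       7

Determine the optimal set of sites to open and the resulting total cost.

Open Loc-3 only; minimum total cost 78.

For any fixed open set, each neighborhood goes to its cheapest open site; total = fixed + service.
{Loc-3}: P→Loc-3 9, Q→Loc-3 3, R→Loc-3 12, S→Loc-3 11, T→Loc-3 15, U→Loc-3 5, V→Loc-3 7. Service 62; fixed 16; total 78.
{Loc-2, Loc-3}: service 48 + fixed 35 = 83
{Loc-3, Loc-4}: service 40 + fixed 46 = 86
{Loc-1, Loc-2, Loc-3, Loc-4}: service 28 + fixed 98 = 126
(All 15 nonempty subsets were checked; Loc-3 only is lowest.)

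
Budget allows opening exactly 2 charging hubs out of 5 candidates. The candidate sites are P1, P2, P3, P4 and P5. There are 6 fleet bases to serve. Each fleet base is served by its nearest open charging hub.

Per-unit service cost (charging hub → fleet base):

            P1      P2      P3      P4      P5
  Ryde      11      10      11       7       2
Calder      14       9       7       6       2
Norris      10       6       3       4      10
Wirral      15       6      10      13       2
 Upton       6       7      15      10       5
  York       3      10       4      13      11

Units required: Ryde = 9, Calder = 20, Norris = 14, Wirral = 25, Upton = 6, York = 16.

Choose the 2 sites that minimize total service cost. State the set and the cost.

With exactly 2 open, each fleet base uses its cheapest among the chosen.
{P3, P5}: Ryde→P5 2·9=18, Calder→P5 2·20=40, Norris→P3 3·14=42, Wirral→P5 2·25=50, Upton→P5 5·6=30, York→P3 4·16=64. Service cost 244.
{P1, P5}: service cost 326
{P4, P5}: service cost 370
Among all 10 size-2 choices, {P3, P5} is lowest.

Choose P3 and P5; total service cost 244.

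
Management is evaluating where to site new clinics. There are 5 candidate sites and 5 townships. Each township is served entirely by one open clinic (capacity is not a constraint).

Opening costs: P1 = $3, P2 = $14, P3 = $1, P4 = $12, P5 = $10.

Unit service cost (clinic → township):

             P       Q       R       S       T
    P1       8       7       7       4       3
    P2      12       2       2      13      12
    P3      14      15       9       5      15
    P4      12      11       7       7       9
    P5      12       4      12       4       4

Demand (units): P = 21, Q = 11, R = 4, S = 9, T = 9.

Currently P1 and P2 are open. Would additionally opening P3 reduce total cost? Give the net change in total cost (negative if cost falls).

Current service cost with {P1, P2}: 261.
Adding P3: each township re-picks its cheapest; new service cost 261, saving 0.
Extra fixed cost: 1. Net change = 1 − 0 = 1.
(Totals: 278 → 279.)

No — net change +1 (cost rises by 1).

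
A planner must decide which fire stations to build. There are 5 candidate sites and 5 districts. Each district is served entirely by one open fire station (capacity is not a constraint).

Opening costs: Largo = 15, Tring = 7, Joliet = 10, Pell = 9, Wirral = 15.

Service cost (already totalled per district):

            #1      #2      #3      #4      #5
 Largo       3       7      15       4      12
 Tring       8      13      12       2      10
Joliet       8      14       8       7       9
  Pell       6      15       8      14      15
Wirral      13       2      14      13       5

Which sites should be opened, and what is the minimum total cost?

Open Tring and Wirral; minimum total cost 51.

For any fixed open set, each district goes to its cheapest open site; total = fixed + service.
{Tring, Wirral}: #1→Tring 8, #2→Wirral 2, #3→Tring 12, #4→Tring 2, #5→Wirral 5. Service 29; fixed 22; total 51.
{Tring}: service 45 + fixed 7 = 52
{Tring, Pell, Wirral}: service 23 + fixed 31 = 54
{Largo, Tring, Joliet, Pell, Wirral}: #1→Largo 3, #2→Wirral 2, #3→Joliet 8, #4→Tring 2, #5→Wirral 5. Service 20; fixed 56; total 76.
No other subset beats 51.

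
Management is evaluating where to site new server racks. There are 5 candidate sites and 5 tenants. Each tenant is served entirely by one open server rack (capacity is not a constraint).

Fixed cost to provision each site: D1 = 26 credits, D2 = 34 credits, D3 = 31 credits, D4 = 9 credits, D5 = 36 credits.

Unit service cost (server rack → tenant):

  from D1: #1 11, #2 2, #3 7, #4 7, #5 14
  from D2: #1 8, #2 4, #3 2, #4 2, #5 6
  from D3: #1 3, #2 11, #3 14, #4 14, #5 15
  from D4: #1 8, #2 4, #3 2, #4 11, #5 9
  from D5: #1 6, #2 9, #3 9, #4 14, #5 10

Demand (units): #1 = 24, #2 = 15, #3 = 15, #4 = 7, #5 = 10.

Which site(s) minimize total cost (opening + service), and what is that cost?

For any fixed open set, each tenant goes to its cheapest open site; total = fixed + service.
{D1, D2, D3}: #1→D3 3·24=72, #2→D1 2·15=30, #3→D2 2·15=30, #4→D2 2·7=14, #5→D2 6·10=60. Service 206; fixed 91; total 297.
{D2, D3}: #1→D3 3·24=72, #2→D2 4·15=60, #3→D2 2·15=30, #4→D2 2·7=14, #5→D2 6·10=60. Service 236; fixed 65; total 301.
{D1, D2, D3, D4}: service 206 + fixed 100 = 306
{D1, D2, D3, D4, D5}: #1→D3 3·24=72, #2→D1 2·15=30, #3→D2 2·15=30, #4→D2 2·7=14, #5→D2 6·10=60. Service 206; fixed 136; total 342.
No other subset beats 297.

Open D1, D2 and D3; minimum total cost 297.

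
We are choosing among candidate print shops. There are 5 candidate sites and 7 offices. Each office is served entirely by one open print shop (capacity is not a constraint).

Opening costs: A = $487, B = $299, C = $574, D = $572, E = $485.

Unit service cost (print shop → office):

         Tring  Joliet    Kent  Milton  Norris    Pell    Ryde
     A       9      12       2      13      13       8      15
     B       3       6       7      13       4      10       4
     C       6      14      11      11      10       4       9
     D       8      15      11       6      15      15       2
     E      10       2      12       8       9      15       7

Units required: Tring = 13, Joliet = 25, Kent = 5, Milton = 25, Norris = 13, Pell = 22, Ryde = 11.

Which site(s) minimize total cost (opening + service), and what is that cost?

Open B only; minimum total cost 1164.

For any fixed open set, each office goes to its cheapest open site; total = fixed + service.
{B}: Tring→B 3·13=39, Joliet→B 6·25=150, Kent→B 7·5=35, Milton→B 13·25=325, Norris→B 4·13=52, Pell→B 10·22=220, Ryde→B 4·11=44. Service 865; fixed 299; total 1164.
{B, E}: service 640 + fixed 784 = 1424
{E}: service 964 + fixed 485 = 1449
{A, B, C, D, E}: service 411 + fixed 2417 = 2828
No other subset beats 1164.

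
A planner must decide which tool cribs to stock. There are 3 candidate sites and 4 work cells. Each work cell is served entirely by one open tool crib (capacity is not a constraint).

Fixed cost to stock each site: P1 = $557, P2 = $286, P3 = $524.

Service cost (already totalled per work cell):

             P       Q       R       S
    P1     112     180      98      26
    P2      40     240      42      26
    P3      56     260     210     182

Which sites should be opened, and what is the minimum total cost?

For any fixed open set, each work cell goes to its cheapest open site; total = fixed + service.
{P2}: P→P2 40, Q→P2 240, R→P2 42, S→P2 26. Service 348; fixed 286; total 634.
{P1}: service 416 + fixed 557 = 973
{P1, P2}: P→P2 40, Q→P1 180, R→P2 42, S→P1 26. Service 288; fixed 843; total 1131.
{P1, P2, P3}: P→P2 40, Q→P1 180, R→P2 42, S→P1 26. Service 288; fixed 1367; total 1655.
No other subset beats 634.

Open P2 only; minimum total cost 634.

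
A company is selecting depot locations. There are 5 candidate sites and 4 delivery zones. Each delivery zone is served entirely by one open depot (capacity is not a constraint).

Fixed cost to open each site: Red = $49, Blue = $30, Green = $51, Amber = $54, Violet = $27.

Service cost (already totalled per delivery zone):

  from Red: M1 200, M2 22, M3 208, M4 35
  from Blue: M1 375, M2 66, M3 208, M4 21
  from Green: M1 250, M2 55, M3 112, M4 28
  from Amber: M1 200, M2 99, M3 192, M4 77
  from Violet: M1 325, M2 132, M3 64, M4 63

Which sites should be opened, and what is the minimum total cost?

Open Red and Violet; minimum total cost 397.

For any fixed open set, each delivery zone goes to its cheapest open site; total = fixed + service.
{Red, Violet}: M1→Red 200, M2→Red 22, M3→Violet 64, M4→Red 35. Service 321; fixed 76; total 397.
{Red, Blue, Violet}: M1→Red 200, M2→Red 22, M3→Violet 64, M4→Blue 21. Service 307; fixed 106; total 413.
{Red, Green, Violet}: M1→Red 200, M2→Red 22, M3→Violet 64, M4→Green 28. Service 314; fixed 127; total 441.
{Red, Blue, Green, Amber, Violet}: M1→Red 200, M2→Red 22, M3→Violet 64, M4→Blue 21. Service 307; fixed 211; total 518.
No other subset beats 397.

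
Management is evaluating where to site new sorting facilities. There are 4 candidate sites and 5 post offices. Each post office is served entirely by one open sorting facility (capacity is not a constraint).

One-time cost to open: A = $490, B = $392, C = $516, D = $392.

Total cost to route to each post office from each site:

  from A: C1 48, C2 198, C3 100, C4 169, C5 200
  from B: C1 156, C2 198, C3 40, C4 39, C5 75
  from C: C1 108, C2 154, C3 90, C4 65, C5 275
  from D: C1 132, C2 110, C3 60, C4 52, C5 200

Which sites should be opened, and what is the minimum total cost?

Open B only; minimum total cost 900.

For any fixed open set, each post office goes to its cheapest open site; total = fixed + service.
{B}: C1→B 156, C2→B 198, C3→B 40, C4→B 39, C5→B 75. Service 508; fixed 392; total 900.
{D}: service 554 + fixed 392 = 946
{B, D}: service 396 + fixed 784 = 1180
{A, B, C, D}: C1→A 48, C2→D 110, C3→B 40, C4→B 39, C5→B 75. Service 312; fixed 1790; total 2102.
(All 15 nonempty subsets were checked; B only is lowest.)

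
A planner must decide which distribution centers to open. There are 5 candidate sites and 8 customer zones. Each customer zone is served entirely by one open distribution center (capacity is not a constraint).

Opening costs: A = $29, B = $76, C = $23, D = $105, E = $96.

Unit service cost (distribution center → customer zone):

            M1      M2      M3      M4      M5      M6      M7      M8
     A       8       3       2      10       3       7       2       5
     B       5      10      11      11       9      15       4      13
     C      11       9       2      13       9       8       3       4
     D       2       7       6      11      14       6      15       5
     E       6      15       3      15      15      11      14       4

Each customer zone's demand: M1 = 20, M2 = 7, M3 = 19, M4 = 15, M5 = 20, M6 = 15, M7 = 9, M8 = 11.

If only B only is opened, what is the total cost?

Total cost: 1204

Each customer zone is assigned to its cheapest site among the open ones.
{B}: M1→B 5·20=100, M2→B 10·7=70, M3→B 11·19=209, M4→B 11·15=165, M5→B 9·20=180, M6→B 15·15=225, M7→B 4·9=36, M8→B 13·11=143. Service 1128; fixed 76; total 1204.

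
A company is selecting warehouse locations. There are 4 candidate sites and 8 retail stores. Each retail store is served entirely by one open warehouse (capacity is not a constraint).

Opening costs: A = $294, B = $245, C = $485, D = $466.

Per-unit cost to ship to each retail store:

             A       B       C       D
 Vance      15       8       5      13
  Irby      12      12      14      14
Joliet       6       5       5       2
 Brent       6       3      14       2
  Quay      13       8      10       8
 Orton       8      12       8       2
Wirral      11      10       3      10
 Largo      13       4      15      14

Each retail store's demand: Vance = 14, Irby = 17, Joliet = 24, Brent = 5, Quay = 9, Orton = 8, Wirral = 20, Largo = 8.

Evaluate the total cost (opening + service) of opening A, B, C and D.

Total cost: 2002

Each retail store is assigned to its cheapest site among the open ones.
{A, B, C, D}: Vance→C 5·14=70, Irby→A 12·17=204, Joliet→D 2·24=48, Brent→D 2·5=10, Quay→B 8·9=72, Orton→D 2·8=16, Wirral→C 3·20=60, Largo→B 4·8=32. Service 512; fixed 1490; total 2002.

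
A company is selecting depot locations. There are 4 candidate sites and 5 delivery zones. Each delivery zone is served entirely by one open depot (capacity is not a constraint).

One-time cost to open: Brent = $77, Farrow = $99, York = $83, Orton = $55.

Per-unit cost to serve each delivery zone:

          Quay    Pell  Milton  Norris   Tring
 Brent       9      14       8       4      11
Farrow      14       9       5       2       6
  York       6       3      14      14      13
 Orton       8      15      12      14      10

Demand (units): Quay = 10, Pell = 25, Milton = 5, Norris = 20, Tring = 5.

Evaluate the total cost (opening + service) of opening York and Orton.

Each delivery zone is assigned to its cheapest site among the open ones.
{York, Orton}: Quay→York 6·10=60, Pell→York 3·25=75, Milton→Orton 12·5=60, Norris→York 14·20=280, Tring→Orton 10·5=50. Service 525; fixed 138; total 663.

Total cost: 663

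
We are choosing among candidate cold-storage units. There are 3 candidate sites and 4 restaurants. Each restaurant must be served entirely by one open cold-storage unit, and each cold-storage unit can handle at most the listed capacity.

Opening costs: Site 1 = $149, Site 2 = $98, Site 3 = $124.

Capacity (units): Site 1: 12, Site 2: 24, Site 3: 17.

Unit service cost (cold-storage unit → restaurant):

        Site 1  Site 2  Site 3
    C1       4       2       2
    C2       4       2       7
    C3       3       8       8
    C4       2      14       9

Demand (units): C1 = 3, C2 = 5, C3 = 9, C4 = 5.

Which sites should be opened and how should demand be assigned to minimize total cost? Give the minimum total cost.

Minimum total cost: 256

Open {Site 2}: C1→Site 2 2·3=6, C2→Site 2 2·5=10, C3→Site 2 8·9=72, C4→Site 2 14·5=70.
Loads: Site 2 carries 22/24. Service 158; fixed 98; total 256.
Next best feasible plan costs 345.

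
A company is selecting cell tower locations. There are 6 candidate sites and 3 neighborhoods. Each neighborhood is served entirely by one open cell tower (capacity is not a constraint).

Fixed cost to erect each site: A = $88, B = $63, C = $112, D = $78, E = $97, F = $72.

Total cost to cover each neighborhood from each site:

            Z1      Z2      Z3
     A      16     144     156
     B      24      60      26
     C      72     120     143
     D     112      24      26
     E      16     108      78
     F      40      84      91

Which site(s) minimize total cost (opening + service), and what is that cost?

Open B only; minimum total cost 173.

For any fixed open set, each neighborhood goes to its cheapest open site; total = fixed + service.
{B}: Z1→B 24, Z2→B 60, Z3→B 26. Service 110; fixed 63; total 173.
{B, D}: service 74 + fixed 141 = 215
{A, D}: Z1→A 16, Z2→D 24, Z3→D 26. Service 66; fixed 166; total 232.
{A, B, C, D, E, F}: service 66 + fixed 510 = 576
No other subset beats 173.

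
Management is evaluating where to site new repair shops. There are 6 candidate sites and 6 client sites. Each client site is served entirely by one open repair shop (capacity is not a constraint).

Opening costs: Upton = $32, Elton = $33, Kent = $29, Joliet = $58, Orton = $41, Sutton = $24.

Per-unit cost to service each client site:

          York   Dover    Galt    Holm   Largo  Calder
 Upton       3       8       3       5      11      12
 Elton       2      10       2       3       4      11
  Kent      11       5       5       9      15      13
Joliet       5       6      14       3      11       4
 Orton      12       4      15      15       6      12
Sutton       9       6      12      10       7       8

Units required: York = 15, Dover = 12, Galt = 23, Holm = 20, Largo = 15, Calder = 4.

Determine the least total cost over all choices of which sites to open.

For any fixed open set, each client site goes to its cheapest open site; total = fixed + service.
{Elton, Sutton}: York→Elton 2·15=30, Dover→Sutton 6·12=72, Galt→Elton 2·23=46, Holm→Elton 3·20=60, Largo→Elton 4·15=60, Calder→Sutton 8·4=32. Service 300; fixed 57; total 357.
{Elton, Kent}: service 300 + fixed 62 = 362
{Elton, Orton}: York→Elton 2·15=30, Dover→Orton 4·12=48, Galt→Elton 2·23=46, Holm→Elton 3·20=60, Largo→Elton 4·15=60, Calder→Elton 11·4=44. Service 288; fixed 74; total 362.
{Upton, Elton, Kent, Joliet, Orton, Sutton}: service 260 + fixed 217 = 477
No other subset beats 357.

Minimum total cost: 357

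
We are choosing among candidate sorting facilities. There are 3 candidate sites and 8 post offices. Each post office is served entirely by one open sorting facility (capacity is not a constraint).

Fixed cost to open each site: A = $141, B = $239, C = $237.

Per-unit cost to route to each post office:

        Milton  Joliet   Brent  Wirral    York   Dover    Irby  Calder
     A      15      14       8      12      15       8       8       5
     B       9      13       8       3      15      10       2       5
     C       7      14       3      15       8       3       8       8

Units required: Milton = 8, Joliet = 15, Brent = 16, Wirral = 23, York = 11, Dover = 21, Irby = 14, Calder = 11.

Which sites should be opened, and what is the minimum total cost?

For any fixed open set, each post office goes to its cheapest open site; total = fixed + service.
{B, C}: Milton→C 7·8=56, Joliet→B 13·15=195, Brent→C 3·16=48, Wirral→B 3·23=69, York→C 8·11=88, Dover→C 3·21=63, Irby→B 2·14=28, Calder→B 5·11=55. Service 602; fixed 476; total 1078.
{B}: Milton→B 9·8=72, Joliet→B 13·15=195, Brent→B 8·16=128, Wirral→B 3·23=69, York→B 15·11=165, Dover→B 10·21=210, Irby→B 2·14=28, Calder→B 5·11=55. Service 922; fixed 239; total 1161.
{A, B, C}: Milton→C 7·8=56, Joliet→B 13·15=195, Brent→C 3·16=48, Wirral→B 3·23=69, York→C 8·11=88, Dover→C 3·21=63, Irby→B 2·14=28, Calder→A 5·11=55. Service 602; fixed 617; total 1219.
{A}: service 1234 + fixed 141 = 1375
(All 7 nonempty subsets were checked; B and C is lowest.)

Open B and C; minimum total cost 1078.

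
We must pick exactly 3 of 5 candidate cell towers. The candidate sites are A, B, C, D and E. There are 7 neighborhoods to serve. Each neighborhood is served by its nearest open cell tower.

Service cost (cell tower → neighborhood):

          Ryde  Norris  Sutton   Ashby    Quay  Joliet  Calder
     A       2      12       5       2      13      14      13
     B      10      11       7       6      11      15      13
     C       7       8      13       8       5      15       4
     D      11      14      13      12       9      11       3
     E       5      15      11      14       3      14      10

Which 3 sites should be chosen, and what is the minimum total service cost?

With exactly 3 open, each neighborhood uses its cheapest among the chosen.
{A, C, D}: Ryde→A 2, Norris→C 8, Sutton→A 5, Ashby→A 2, Quay→C 5, Joliet→D 11, Calder→D 3. Service cost 36.
{A, C, E}: service cost 38
{A, D, E}: service cost 38
Among all 10 size-3 choices, {A, C, D} is lowest.

Choose A, C and D; total service cost 36.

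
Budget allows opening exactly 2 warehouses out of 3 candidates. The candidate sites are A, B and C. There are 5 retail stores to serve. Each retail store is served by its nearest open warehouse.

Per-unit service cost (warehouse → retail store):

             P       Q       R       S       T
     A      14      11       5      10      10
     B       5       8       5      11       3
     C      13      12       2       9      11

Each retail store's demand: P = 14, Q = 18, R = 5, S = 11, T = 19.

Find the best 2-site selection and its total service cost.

With exactly 2 open, each retail store uses its cheapest among the chosen.
{B, C}: P→B 5·14=70, Q→B 8·18=144, R→C 2·5=10, S→C 9·11=99, T→B 3·19=57. Service cost 380.
{A, B}: service cost 406
{A, C}: service cost 679
Among all 3 size-2 choices, {B, C} is lowest.

Choose B and C; total service cost 380.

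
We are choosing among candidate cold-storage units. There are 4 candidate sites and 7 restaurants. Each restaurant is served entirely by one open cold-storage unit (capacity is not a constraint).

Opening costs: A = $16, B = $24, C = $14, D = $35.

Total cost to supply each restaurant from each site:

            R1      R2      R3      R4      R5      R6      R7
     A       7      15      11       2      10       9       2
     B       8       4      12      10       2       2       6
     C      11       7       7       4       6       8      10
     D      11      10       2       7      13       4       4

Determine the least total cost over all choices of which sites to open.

Minimum total cost: 67

For any fixed open set, each restaurant goes to its cheapest open site; total = fixed + service.
{C}: R1→C 11, R2→C 7, R3→C 7, R4→C 4, R5→C 6, R6→C 8, R7→C 10. Service 53; fixed 14; total 67.
{B}: service 44 + fixed 24 = 68
{A, C}: R1→A 7, R2→C 7, R3→C 7, R4→A 2, R5→C 6, R6→C 8, R7→A 2. Service 39; fixed 30; total 69.
{A, B, C, D}: service 21 + fixed 89 = 110
No other subset beats 67.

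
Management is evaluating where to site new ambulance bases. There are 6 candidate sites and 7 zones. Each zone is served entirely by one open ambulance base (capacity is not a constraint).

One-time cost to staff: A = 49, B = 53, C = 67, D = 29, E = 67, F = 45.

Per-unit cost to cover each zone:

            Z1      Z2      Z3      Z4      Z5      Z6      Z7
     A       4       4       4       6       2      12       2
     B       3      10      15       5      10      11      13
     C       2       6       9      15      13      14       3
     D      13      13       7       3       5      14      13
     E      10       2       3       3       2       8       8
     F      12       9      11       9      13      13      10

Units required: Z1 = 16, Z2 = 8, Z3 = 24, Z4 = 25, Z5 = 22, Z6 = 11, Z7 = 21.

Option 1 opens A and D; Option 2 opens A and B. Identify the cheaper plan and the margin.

Option 1 is cheaper by 47.

Option 1: {A, D}: Z1→A 4·16=64, Z2→A 4·8=32, Z3→A 4·24=96, Z4→D 3·25=75, Z5→A 2·22=44, Z6→A 12·11=132, Z7→A 2·21=42. Service 485; fixed 78; total 563.
Option 2: {A, B}: Z1→B 3·16=48, Z2→A 4·8=32, Z3→A 4·24=96, Z4→B 5·25=125, Z5→A 2·22=44, Z6→B 11·11=121, Z7→A 2·21=42. Service 508; fixed 102; total 610.
Difference: |563 − 610| = 47.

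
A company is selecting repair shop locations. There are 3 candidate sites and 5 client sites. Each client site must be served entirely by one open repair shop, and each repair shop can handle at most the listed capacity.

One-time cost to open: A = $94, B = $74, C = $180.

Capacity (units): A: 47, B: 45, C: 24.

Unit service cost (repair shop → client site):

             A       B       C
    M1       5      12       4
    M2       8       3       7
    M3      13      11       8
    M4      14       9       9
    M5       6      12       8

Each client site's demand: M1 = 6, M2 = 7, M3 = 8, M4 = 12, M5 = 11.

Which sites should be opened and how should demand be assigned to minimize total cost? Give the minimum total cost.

Minimum total cost: 481

Open {A, B}: M1→A 5·6=30, M2→B 3·7=21, M3→B 11·8=88, M4→B 9·12=108, M5→A 6·11=66.
Loads: A carries 17/47, B carries 27/45. Service 313; fixed 168; total 481.
Next best feasible plan costs 495.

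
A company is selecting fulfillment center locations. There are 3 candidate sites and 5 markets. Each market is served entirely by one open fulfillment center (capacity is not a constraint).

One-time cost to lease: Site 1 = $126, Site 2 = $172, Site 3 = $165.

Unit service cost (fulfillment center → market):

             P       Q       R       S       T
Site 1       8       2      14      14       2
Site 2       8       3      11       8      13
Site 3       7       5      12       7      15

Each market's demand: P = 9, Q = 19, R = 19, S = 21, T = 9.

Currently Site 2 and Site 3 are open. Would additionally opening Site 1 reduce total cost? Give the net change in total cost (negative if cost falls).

Current service cost with {Site 2, Site 3}: 593.
Adding Site 1: each market re-picks its cheapest; new service cost 475, saving 118.
Extra fixed cost: 126. Net change = 126 − 118 = 8.
(Totals: 930 → 938.)

No — net change +8 (cost rises by 8).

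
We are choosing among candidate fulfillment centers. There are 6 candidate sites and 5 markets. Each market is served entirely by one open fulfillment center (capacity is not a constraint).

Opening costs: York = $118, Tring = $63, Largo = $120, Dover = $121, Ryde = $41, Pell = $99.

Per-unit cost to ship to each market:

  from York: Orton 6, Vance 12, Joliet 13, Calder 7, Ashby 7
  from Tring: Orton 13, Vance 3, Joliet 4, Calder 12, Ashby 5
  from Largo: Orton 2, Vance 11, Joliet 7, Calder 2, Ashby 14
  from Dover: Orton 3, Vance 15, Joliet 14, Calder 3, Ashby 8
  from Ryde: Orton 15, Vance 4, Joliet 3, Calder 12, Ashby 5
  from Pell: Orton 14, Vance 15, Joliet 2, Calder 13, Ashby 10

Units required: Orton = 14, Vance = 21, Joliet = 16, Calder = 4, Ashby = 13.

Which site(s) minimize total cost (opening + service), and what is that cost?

Open Largo and Ryde; minimum total cost 394.

For any fixed open set, each market goes to its cheapest open site; total = fixed + service.
{Largo, Ryde}: Orton→Largo 2·14=28, Vance→Ryde 4·21=84, Joliet→Ryde 3·16=48, Calder→Largo 2·4=8, Ashby→Ryde 5·13=65. Service 233; fixed 161; total 394.
{Tring, Largo}: service 228 + fixed 183 = 411
{Dover, Ryde}: Orton→Dover 3·14=42, Vance→Ryde 4·21=84, Joliet→Ryde 3·16=48, Calder→Dover 3·4=12, Ashby→Ryde 5·13=65. Service 251; fixed 162; total 413.
{York, Tring, Largo, Dover, Ryde, Pell}: Orton→Largo 2·14=28, Vance→Tring 3·21=63, Joliet→Pell 2·16=32, Calder→Largo 2·4=8, Ashby→Tring 5·13=65. Service 196; fixed 562; total 758.
No other subset beats 394.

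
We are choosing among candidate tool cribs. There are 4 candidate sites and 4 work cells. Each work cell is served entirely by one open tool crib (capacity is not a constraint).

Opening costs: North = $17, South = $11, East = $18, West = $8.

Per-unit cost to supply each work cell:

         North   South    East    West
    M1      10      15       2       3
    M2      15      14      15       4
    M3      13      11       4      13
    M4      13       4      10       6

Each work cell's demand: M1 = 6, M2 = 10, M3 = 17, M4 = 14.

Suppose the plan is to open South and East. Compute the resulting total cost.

Each work cell is assigned to its cheapest site among the open ones.
{South, East}: M1→East 2·6=12, M2→South 14·10=140, M3→East 4·17=68, M4→South 4·14=56. Service 276; fixed 29; total 305.

Total cost: 305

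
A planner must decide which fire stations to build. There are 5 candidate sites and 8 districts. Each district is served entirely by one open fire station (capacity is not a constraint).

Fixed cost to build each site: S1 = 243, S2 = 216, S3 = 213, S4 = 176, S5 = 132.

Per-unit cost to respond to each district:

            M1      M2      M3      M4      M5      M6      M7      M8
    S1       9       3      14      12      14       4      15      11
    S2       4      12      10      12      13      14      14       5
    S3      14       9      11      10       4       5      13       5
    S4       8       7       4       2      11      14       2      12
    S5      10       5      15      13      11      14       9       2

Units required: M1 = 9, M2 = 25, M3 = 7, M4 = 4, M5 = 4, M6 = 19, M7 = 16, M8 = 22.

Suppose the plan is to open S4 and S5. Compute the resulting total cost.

Total cost: 927

Each district is assigned to its cheapest site among the open ones.
{S4, S5}: M1→S4 8·9=72, M2→S5 5·25=125, M3→S4 4·7=28, M4→S4 2·4=8, M5→S4 11·4=44, M6→S4 14·19=266, M7→S4 2·16=32, M8→S5 2·22=44. Service 619; fixed 308; total 927.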